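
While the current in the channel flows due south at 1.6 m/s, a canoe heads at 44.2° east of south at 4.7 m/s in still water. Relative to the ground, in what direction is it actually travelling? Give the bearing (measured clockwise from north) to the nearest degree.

Taking east as x and north as y: velocity relative to the water = (3.277, -3.369) m/s; the water relative to ground = (0.000, -1.600) m/s.
Velocity relative to ground = (3.277, -3.369) + (0.000, -1.600) = (3.277, -4.969) m/s.
Bearing = atan2(3.28, -4.97) = 146.60° clockwise from north.

147°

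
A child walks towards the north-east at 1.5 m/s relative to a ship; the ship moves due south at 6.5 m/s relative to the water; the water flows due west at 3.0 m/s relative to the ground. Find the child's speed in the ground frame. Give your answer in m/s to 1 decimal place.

5.8 m/s

In east/north components (m/s): child relative to ship = (1.061, 1.061); ship relative to water = (0.000, -6.500); water relative to ground = (-3.000, 0.000).
Sum = (-1.939, -5.439) m/s.
Speed = |(-1.939, -5.439)| = 5.775 m/s.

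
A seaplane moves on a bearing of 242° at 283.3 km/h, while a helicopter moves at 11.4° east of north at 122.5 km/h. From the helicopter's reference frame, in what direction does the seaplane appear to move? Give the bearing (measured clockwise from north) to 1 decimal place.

Taking east as x and north as y: seaplane velocity = (-250.139, -133.001) km/h; helicopter velocity = (24.213, 120.083) km/h.
Velocity of seaplane relative to helicopter = (-250.139, -133.001) − (24.213, 120.083) = (-274.352, -253.085) km/h.
Bearing = atan2(-274.35, -253.08) = 227.31° clockwise from north.

227.3°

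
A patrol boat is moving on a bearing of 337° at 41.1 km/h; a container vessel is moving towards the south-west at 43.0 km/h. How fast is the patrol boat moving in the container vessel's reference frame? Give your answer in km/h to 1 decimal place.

Taking east as x and north as y: patrol boat velocity = (-16.059, 37.833) km/h; container vessel velocity = (-30.406, -30.406) km/h.
Velocity of patrol boat relative to container vessel = (-16.059, 37.833) − (-30.406, -30.406) = (14.347, 68.238) km/h.
Magnitude = |(14.347, 68.238)| = 69.730 km/h.

69.7 km/h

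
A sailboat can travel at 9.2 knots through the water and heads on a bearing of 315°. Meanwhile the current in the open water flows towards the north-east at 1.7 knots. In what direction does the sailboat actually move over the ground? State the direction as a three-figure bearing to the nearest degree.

325°

Taking east as x and north as y: velocity relative to the water = (-6.505, 6.505) knots; the water relative to ground = (1.202, 1.202) knots.
Velocity relative to ground = (-6.505, 6.505) + (1.202, 1.202) = (-5.303, 7.707) knots.
Bearing = atan2(-5.30, 7.71) = 325.47° clockwise from north.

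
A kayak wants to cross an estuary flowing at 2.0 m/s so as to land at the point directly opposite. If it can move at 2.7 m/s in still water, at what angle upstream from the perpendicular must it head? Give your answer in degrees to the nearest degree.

To cancel the current, the upstream component of the kayak's velocity must equal the flow: 2.7 sin θ = 2.0.
sin θ = 2.0 / 2.7 = 0.7407.
θ = arcsin(0.7407) = 47.795°.

48°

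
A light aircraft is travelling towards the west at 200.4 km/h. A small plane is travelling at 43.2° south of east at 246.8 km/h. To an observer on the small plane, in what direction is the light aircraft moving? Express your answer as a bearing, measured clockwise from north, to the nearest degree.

Taking east as x and north as y: light aircraft velocity = (-200.400, 0.000) km/h; small plane velocity = (179.909, -168.946) km/h.
Velocity of light aircraft relative to small plane = (-200.400, 0.000) − (179.909, -168.946) = (-380.309, 168.946) km/h.
Bearing = atan2(-380.31, 168.95) = 293.95° clockwise from north.

294°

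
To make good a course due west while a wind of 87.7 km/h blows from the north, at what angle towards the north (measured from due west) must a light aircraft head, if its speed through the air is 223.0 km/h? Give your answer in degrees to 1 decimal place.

The wind pushes perpendicular to the desired track; the heading must have a component into the wind equal to 87.7 km/h: 223.0 sin θ = 87.7.
sin θ = 0.3933, so θ = 23.158°.

23.2°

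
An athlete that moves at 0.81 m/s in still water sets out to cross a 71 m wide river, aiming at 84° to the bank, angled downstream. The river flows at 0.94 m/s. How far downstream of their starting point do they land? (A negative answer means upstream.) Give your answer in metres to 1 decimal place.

90.3 m

Perpendicular speed = 0.806 m/s; crossing time = 71 / 0.806 = 88.137 s.
Net downstream speed = 1.025 m/s.
Drift = 1.025 × 88.137 = 90.311 m (downstream).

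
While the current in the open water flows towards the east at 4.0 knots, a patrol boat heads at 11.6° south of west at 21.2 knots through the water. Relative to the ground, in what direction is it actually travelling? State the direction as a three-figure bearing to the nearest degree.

Taking east as x and north as y: velocity relative to the water = (-20.767, -4.263) knots; the water relative to ground = (4.000, 0.000) knots.
Velocity relative to ground = (-20.767, -4.263) + (4.000, 0.000) = (-16.767, -4.263) knots.
Bearing = atan2(-16.77, -4.26) = 255.74° clockwise from north.

256°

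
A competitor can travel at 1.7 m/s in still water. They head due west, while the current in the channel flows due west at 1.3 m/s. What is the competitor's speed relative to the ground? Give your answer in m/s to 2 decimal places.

Taking east as x and north as y: velocity relative to the water = (-1.700, 0.000) m/s; the water relative to ground = (-1.300, 0.000) m/s.
Velocity relative to ground = (-1.700, 0.000) + (-1.300, 0.000) = (-3.000, 0.000) m/s.
Speed = |(-3.000, 0.000)| = 3.000 m/s.

3.00 m/s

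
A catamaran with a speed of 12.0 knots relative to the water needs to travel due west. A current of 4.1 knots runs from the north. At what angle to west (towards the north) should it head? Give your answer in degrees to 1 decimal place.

20.0°

The current pushes perpendicular to the desired track; the heading must have a component into the current equal to 4.1 knots: 12.0 sin θ = 4.1.
sin θ = 0.3417, so θ = 19.978°.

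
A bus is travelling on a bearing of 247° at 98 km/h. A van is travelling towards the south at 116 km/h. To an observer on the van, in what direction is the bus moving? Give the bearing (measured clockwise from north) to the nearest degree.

Taking east as x and north as y: bus velocity = (-90.209, -38.292) km/h; van velocity = (0.000, -116.000) km/h.
Velocity of bus relative to van = (-90.209, -38.292) − (0.000, -116.000) = (-90.209, 77.708) km/h.
Bearing = atan2(-90.21, 77.71) = 310.74° clockwise from north.

311°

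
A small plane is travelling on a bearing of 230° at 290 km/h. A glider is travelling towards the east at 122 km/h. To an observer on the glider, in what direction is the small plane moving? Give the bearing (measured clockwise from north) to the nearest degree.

242°

Taking east as x and north as y: small plane velocity = (-222.153, -186.408) km/h; glider velocity = (122.000, 0.000) km/h.
Velocity of small plane relative to glider = (-222.153, -186.408) − (122.000, 0.000) = (-344.153, -186.408) km/h.
Bearing = atan2(-344.15, -186.41) = 241.56° clockwise from north.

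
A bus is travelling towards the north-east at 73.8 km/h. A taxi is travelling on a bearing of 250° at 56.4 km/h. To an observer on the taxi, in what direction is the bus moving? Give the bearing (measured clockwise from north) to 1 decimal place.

Taking east as x and north as y: bus velocity = (52.184, 52.184) km/h; taxi velocity = (-52.999, -19.290) km/h.
Velocity of bus relative to taxi = (52.184, 52.184) − (-52.999, -19.290) = (105.183, 71.474) km/h.
Bearing = atan2(105.18, 71.47) = 55.80° clockwise from north.

055.8°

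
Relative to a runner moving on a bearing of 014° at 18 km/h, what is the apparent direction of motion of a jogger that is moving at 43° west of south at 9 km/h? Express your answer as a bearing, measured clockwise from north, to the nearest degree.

Taking east as x and north as y: jogger velocity = (-6.138, -6.582) km/h; runner velocity = (4.355, 17.465) km/h.
Velocity of jogger relative to runner = (-6.138, -6.582) − (4.355, 17.465) = (-10.493, -24.048) km/h.
Bearing = atan2(-10.49, -24.05) = 203.57° clockwise from north.

204°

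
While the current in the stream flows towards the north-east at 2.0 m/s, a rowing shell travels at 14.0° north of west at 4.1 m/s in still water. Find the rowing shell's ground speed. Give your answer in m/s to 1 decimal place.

Taking east as x and north as y: velocity relative to the water = (-3.978, 0.992) m/s; the water relative to ground = (1.414, 1.414) m/s.
Velocity relative to ground = (-3.978, 0.992) + (1.414, 1.414) = (-2.564, 2.406) m/s.
Speed = |(-2.564, 2.406)| = 3.516 m/s.

3.5 m/s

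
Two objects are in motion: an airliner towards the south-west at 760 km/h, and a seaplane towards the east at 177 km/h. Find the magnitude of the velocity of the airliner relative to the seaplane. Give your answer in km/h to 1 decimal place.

Taking east as x and north as y: airliner velocity = (-537.401, -537.401) km/h; seaplane velocity = (177.000, 0.000) km/h.
Velocity of airliner relative to seaplane = (-537.401, -537.401) − (177.000, 0.000) = (-714.401, -537.401) km/h.
Magnitude = |(-714.401, -537.401)| = 893.963 km/h.

894.0 km/h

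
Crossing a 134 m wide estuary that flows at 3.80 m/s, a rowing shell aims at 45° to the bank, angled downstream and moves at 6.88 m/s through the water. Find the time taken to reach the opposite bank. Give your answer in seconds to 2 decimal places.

The component of the rowing shell's velocity perpendicular to the bank is 6.88 × sin 45° = 4.865 m/s.
The flow acts along the bank and has no component across it.
Time = 134 / 4.865 = 27.544 s.

27.54 s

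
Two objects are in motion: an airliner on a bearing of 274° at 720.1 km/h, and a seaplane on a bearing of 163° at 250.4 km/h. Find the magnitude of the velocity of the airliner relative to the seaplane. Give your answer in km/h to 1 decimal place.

842.9 km/h

Taking east as x and north as y: airliner velocity = (-718.346, 50.232) km/h; seaplane velocity = (73.210, -239.459) km/h.
Velocity of airliner relative to seaplane = (-718.346, 50.232) − (73.210, -239.459) = (-791.556, 289.690) km/h.
Magnitude = |(-791.556, 289.690)| = 842.900 km/h.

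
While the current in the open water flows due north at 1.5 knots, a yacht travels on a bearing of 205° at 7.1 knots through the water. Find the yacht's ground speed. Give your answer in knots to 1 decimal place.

5.8 knots

Taking east as x and north as y: velocity relative to the water = (-3.001, -6.435) knots; the water relative to ground = (0.000, 1.500) knots.
Velocity relative to ground = (-3.001, -6.435) + (0.000, 1.500) = (-3.001, -4.935) knots.
Speed = |(-3.001, -4.935)| = 5.775 knots.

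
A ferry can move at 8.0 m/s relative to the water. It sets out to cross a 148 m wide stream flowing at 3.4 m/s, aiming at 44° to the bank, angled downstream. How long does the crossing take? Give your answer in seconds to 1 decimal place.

The component of the ferry's velocity perpendicular to the bank is 8.0 × sin 44° = 5.557 m/s.
The flow acts along the bank and has no component across it.
Time = 148 / 5.557 = 26.632 s.

26.6 s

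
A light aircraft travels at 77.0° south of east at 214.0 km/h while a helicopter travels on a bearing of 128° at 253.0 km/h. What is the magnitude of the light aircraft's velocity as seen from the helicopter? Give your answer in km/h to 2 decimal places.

160.16 km/h

Taking east as x and north as y: light aircraft velocity = (48.140, -208.515) km/h; helicopter velocity = (199.367, -155.762) km/h.
Velocity of light aircraft relative to helicopter = (48.140, -208.515) − (199.367, -155.762) = (-151.227, -52.753) km/h.
Magnitude = |(-151.227, -52.753)| = 160.164 km/h.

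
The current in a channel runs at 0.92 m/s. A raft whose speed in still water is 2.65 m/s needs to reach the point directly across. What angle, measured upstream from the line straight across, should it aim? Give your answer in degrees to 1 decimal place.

To cancel the current, the upstream component of the raft's velocity must equal the flow: 2.65 sin θ = 0.92.
sin θ = 0.92 / 2.65 = 0.3472.
θ = arcsin(0.3472) = 20.314°.

20.3°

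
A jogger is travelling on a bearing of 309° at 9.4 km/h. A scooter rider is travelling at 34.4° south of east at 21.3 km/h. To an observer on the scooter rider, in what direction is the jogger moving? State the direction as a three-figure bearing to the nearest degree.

306°

Taking east as x and north as y: jogger velocity = (-7.305, 5.916) km/h; scooter rider velocity = (17.575, -12.034) km/h.
Velocity of jogger relative to scooter rider = (-7.305, 5.916) − (17.575, -12.034) = (-24.880, 17.949) km/h.
Bearing = atan2(-24.88, 17.95) = 305.81° clockwise from north.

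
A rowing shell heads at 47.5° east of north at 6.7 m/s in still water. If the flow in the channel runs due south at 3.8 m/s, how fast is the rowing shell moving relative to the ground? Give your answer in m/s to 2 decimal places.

4.99 m/s

Taking east as x and north as y: velocity relative to the water = (4.940, 4.526) m/s; the water relative to ground = (0.000, -3.800) m/s.
Velocity relative to ground = (4.940, 4.526) + (0.000, -3.800) = (4.940, 0.726) m/s.
Speed = |(4.940, 0.726)| = 4.993 m/s.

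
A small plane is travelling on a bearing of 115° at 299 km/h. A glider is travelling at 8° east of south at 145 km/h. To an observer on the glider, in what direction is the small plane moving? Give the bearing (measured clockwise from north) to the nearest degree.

Taking east as x and north as y: small plane velocity = (270.986, -126.363) km/h; glider velocity = (20.180, -143.589) km/h.
Velocity of small plane relative to glider = (270.986, -126.363) − (20.180, -143.589) = (250.806, 17.226) km/h.
Bearing = atan2(250.81, 17.23) = 86.07° clockwise from north.

086°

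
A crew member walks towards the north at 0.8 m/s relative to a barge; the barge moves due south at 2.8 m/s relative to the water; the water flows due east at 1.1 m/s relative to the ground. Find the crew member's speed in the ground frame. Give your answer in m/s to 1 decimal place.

2.3 m/s

In east/north components (m/s): crew member relative to barge = (0.000, 0.800); barge relative to water = (0.000, -2.800); water relative to ground = (1.100, 0.000).
Sum = (1.100, -2.000) m/s.
Speed = |(1.100, -2.000)| = 2.283 m/s.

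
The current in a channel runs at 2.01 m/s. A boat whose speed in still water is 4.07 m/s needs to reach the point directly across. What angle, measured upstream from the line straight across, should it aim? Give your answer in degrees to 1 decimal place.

To cancel the current, the upstream component of the boat's velocity must equal the flow: 4.07 sin θ = 2.01.
sin θ = 2.01 / 4.07 = 0.4939.
θ = arcsin(0.4939) = 29.594°.

29.6°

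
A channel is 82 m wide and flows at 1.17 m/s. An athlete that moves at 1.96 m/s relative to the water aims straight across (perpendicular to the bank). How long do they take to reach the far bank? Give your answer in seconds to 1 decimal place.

41.8 s

The component of the athlete's velocity perpendicular to the bank is 1.96 m/s.
The current is parallel to the bank, so it does not affect the crossing time.
Time = 82 / 1.960 = 41.837 s.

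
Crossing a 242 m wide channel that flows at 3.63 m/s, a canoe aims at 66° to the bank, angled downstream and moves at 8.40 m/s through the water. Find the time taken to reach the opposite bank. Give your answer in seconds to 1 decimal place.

The component of the canoe's velocity perpendicular to the bank is 8.40 × sin 66° = 7.674 m/s.
Only the cross-stream component determines the crossing time; the current contributes nothing perpendicular to the bank.
Time = 242 / 7.674 = 31.536 s.

31.5 s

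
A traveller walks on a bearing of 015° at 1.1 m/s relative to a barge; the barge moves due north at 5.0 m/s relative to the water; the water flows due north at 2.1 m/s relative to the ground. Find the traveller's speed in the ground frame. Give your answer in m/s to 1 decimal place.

In east/north components (m/s): traveller relative to barge = (0.285, 1.063); barge relative to water = (0.000, 5.000); water relative to ground = (0.000, 2.100).
Sum = (0.285, 8.163) m/s.
Speed = |(0.285, 8.163)| = 8.167 m/s.

8.2 m/s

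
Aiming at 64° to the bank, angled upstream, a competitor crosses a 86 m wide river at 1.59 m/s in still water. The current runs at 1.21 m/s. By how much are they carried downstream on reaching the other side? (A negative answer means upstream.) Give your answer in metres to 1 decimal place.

Perpendicular speed = 1.429 m/s; crossing time = 86 / 1.429 = 60.178 s.
Net downstream speed = 0.513 m/s.
Drift = 0.513 × 60.178 = 30.871 m (downstream).

30.9 m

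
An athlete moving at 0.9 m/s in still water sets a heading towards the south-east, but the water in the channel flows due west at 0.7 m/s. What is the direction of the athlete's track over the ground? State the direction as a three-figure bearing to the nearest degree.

186°

Taking east as x and north as y: velocity relative to the water = (0.636, -0.636) m/s; the water relative to ground = (-0.700, 0.000) m/s.
Velocity relative to ground = (0.636, -0.636) + (-0.700, 0.000) = (-0.064, -0.636) m/s.
Bearing = atan2(-0.06, -0.64) = 185.71° clockwise from north.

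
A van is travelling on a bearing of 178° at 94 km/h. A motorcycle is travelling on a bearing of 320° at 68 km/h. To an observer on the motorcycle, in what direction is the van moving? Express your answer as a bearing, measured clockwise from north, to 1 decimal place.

162.2°

Taking east as x and north as y: van velocity = (3.281, -93.943) km/h; motorcycle velocity = (-43.710, 52.091) km/h.
Velocity of van relative to motorcycle = (3.281, -93.943) − (-43.710, 52.091) = (46.990, -146.034) km/h.
Bearing = atan2(46.99, -146.03) = 162.16° clockwise from north.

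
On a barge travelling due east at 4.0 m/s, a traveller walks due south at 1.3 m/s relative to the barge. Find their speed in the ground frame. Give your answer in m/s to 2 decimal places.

4.21 m/s

Taking east as x and north as y: barge velocity = (4.000, 0.000) m/s; traveller velocity relative to barge = (0.000, -1.300) m/s.
Velocity relative to ground = (4.000, 0.000) + (0.000, -1.300) = (4.000, -1.300) m/s.
Speed = |(4.000, -1.300)| = 4.206 m/s.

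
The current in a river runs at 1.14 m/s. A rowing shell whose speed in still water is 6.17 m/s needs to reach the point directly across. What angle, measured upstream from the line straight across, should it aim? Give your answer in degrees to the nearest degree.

11°

To cancel the current, the upstream component of the rowing shell's velocity must equal the flow: 6.17 sin θ = 1.14.
sin θ = 1.14 / 6.17 = 0.1848.
θ = arcsin(0.1848) = 10.647°.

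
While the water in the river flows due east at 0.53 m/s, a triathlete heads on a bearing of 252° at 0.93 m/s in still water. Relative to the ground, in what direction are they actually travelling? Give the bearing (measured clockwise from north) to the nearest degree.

231°

Taking east as x and north as y: velocity relative to the water = (-0.884, -0.287) m/s; the water relative to ground = (0.530, 0.000) m/s.
Velocity relative to ground = (-0.884, -0.287) + (0.530, 0.000) = (-0.354, -0.287) m/s.
Bearing = atan2(-0.35, -0.29) = 230.97° clockwise from north.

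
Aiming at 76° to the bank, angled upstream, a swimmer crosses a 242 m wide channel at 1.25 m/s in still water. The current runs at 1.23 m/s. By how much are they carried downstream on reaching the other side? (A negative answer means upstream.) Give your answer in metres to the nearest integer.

Perpendicular speed = 1.213 m/s; crossing time = 242 / 1.213 = 199.527 s.
Net downstream speed = 0.928 m/s.
Drift = 0.928 × 199.527 = 185.081 m (downstream).

185 m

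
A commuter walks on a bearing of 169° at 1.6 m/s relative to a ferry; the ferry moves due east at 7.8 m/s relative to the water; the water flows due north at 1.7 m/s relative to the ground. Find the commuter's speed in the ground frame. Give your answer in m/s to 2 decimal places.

In east/north components (m/s): commuter relative to ferry = (0.305, -1.571); ferry relative to water = (7.800, 0.000); water relative to ground = (0.000, 1.700).
Sum = (8.105, 0.129) m/s.
Speed = |(8.105, 0.129)| = 8.106 m/s.

8.11 m/s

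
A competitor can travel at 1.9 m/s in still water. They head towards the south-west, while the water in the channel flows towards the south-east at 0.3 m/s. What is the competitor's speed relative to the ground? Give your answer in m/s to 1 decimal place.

1.9 m/s

Taking east as x and north as y: velocity relative to the water = (-1.344, -1.344) m/s; the water relative to ground = (0.212, -0.212) m/s.
Velocity relative to ground = (-1.344, -1.344) + (0.212, -0.212) = (-1.131, -1.556) m/s.
Speed = |(-1.131, -1.556)| = 1.924 m/s.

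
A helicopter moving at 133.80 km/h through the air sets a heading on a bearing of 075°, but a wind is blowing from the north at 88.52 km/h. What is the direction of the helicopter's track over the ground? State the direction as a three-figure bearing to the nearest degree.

113°

Taking east as x and north as y: velocity relative to the air = (129.241, 34.630) km/h; the air relative to ground = (0.000, -88.520) km/h.
Velocity relative to ground = (129.241, 34.630) + (0.000, -88.520) = (129.241, -53.890) km/h.
Bearing = atan2(129.24, -53.89) = 112.63° clockwise from north.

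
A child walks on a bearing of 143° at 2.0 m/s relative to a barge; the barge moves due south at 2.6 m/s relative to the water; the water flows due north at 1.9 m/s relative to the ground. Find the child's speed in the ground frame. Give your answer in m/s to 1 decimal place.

In east/north components (m/s): child relative to barge = (1.204, -1.597); barge relative to water = (0.000, -2.600); water relative to ground = (0.000, 1.900).
Sum = (1.204, -2.297) m/s.
Speed = |(1.204, -2.297)| = 2.593 m/s.

2.6 m/s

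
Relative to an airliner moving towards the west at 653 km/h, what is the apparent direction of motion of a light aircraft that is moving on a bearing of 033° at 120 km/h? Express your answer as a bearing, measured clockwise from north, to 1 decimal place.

082.0°

Taking east as x and north as y: light aircraft velocity = (65.357, 100.640) km/h; airliner velocity = (-653.000, 0.000) km/h.
Velocity of light aircraft relative to airliner = (65.357, 100.640) − (-653.000, 0.000) = (718.357, 100.640) km/h.
Bearing = atan2(718.36, 100.64) = 82.02° clockwise from north.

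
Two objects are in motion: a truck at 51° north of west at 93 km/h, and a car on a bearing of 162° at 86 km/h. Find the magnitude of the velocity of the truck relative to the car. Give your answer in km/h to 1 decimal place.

176.0 km/h

Taking east as x and north as y: truck velocity = (-58.527, 72.275) km/h; car velocity = (26.575, -81.791) km/h.
Velocity of truck relative to car = (-58.527, 72.275) − (26.575, -81.791) = (-85.102, 154.065) km/h.
Magnitude = |(-85.102, 154.065)| = 176.007 km/h.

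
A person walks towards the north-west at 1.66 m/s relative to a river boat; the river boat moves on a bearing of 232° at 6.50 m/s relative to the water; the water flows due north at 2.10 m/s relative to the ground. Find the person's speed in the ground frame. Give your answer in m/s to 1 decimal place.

In east/north components (m/s): person relative to river boat = (-1.174, 1.174); river boat relative to water = (-5.122, -4.002); water relative to ground = (0.000, 2.100).
Sum = (-6.296, -0.728) m/s.
Speed = |(-6.296, -0.728)| = 6.338 m/s.

6.3 m/s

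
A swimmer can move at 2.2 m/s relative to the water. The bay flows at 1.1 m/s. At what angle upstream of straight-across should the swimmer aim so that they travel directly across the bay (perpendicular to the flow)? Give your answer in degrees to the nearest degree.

To cancel the current, the upstream component of the swimmer's velocity must equal the flow: 2.2 sin θ = 1.1.
sin θ = 1.1 / 2.2 = 0.5000.
θ = arcsin(0.5000) = 30.000°.

30°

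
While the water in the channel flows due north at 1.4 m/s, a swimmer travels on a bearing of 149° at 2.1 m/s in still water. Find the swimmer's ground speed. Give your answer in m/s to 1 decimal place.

1.2 m/s

Taking east as x and north as y: velocity relative to the water = (1.082, -1.800) m/s; the water relative to ground = (0.000, 1.400) m/s.
Velocity relative to ground = (1.082, -1.800) + (0.000, 1.400) = (1.082, -0.400) m/s.
Speed = |(1.082, -0.400)| = 1.153 m/s.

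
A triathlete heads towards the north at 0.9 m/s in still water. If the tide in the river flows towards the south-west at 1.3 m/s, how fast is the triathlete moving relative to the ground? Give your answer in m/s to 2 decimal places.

Taking east as x and north as y: velocity relative to the water = (0.000, 0.900) m/s; the water relative to ground = (-0.919, -0.919) m/s.
Velocity relative to ground = (0.000, 0.900) + (-0.919, -0.919) = (-0.919, -0.019) m/s.
Speed = |(-0.919, -0.019)| = 0.919 m/s.

0.92 m/s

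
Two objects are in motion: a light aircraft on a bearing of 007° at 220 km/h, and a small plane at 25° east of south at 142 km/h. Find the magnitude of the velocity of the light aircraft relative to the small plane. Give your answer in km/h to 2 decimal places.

348.64 km/h

Taking east as x and north as y: light aircraft velocity = (26.811, 218.360) km/h; small plane velocity = (60.012, -128.696) km/h.
Velocity of light aircraft relative to small plane = (26.811, 218.360) − (60.012, -128.696) = (-33.201, 347.056) km/h.
Magnitude = |(-33.201, 347.056)| = 348.640 km/h.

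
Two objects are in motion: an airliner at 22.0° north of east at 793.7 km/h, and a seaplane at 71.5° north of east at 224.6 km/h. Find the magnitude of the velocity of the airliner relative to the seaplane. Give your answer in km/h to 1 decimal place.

670.0 km/h

Taking east as x and north as y: airliner velocity = (735.906, 297.325) km/h; seaplane velocity = (71.267, 212.993) km/h.
Velocity of airliner relative to seaplane = (735.906, 297.325) − (71.267, 212.993) = (664.639, 84.332) km/h.
Magnitude = |(664.639, 84.332)| = 669.968 km/h.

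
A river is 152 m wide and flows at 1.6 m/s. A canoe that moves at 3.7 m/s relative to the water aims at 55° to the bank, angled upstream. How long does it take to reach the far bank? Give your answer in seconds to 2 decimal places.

The component of the canoe's velocity perpendicular to the bank is 3.7 × sin 55° = 3.031 m/s.
Only the cross-stream component determines the crossing time; the current contributes nothing perpendicular to the bank.
Time = 152 / 3.031 = 50.151 s.

50.15 s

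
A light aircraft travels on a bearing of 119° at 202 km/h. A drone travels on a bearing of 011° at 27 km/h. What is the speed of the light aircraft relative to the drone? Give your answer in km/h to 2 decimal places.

Taking east as x and north as y: light aircraft velocity = (176.673, -97.932) km/h; drone velocity = (5.152, 26.504) km/h.
Velocity of light aircraft relative to drone = (176.673, -97.932) − (5.152, 26.504) = (171.521, -124.435) km/h.
Magnitude = |(171.521, -124.435)| = 211.905 km/h.

211.91 km/h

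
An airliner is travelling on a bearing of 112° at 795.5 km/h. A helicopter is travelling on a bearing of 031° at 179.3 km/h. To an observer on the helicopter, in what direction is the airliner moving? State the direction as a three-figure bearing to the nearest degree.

Taking east as x and north as y: airliner velocity = (737.575, -298.000) km/h; helicopter velocity = (92.346, 153.690) km/h.
Velocity of airliner relative to helicopter = (737.575, -298.000) − (92.346, 153.690) = (645.228, -451.690) km/h.
Bearing = atan2(645.23, -451.69) = 124.99° clockwise from north.

125°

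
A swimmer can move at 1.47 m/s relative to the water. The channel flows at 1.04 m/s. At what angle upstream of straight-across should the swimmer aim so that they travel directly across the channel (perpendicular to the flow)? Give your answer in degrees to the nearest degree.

To cancel the current, the upstream component of the swimmer's velocity must equal the flow: 1.47 sin θ = 1.04.
sin θ = 1.04 / 1.47 = 0.7075.
θ = arcsin(0.7075) = 45.030°.

45°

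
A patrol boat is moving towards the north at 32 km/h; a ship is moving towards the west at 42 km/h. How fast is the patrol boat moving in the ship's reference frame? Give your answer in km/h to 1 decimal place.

Taking east as x and north as y: patrol boat velocity = (0.000, 32.000) km/h; ship velocity = (-42.000, 0.000) km/h.
Velocity of patrol boat relative to ship = (0.000, 32.000) − (-42.000, 0.000) = (42.000, 32.000) km/h.
Magnitude = |(42.000, 32.000)| = 52.802 km/h.

52.8 km/h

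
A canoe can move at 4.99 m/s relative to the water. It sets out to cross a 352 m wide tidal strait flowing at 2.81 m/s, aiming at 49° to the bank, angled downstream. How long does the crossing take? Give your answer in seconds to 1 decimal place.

93.5 s

The component of the canoe's velocity perpendicular to the bank is 4.99 × sin 49° = 3.766 m/s.
Only the cross-stream component determines the crossing time; the current contributes nothing perpendicular to the bank.
Time = 352 / 3.766 = 93.468 s.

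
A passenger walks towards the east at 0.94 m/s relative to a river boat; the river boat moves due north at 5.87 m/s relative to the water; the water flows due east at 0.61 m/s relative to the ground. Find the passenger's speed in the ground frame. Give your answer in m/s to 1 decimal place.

In east/north components (m/s): passenger relative to river boat = (0.940, 0.000); river boat relative to water = (0.000, 5.870); water relative to ground = (0.610, 0.000).
Sum = (1.550, 5.870) m/s.
Speed = |(1.550, 5.870)| = 6.071 m/s.

6.1 m/s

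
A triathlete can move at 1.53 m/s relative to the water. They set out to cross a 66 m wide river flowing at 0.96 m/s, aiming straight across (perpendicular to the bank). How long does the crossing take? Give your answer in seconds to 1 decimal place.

43.1 s

The component of the triathlete's velocity perpendicular to the bank is 1.53 m/s.
The current is parallel to the bank, so it does not affect the crossing time.
Time = 66 / 1.530 = 43.137 s.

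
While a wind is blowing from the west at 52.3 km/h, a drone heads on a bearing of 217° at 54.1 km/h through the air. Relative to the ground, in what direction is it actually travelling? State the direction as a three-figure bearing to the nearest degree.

155°

Taking east as x and north as y: velocity relative to the air = (-32.558, -43.206) km/h; the air relative to ground = (52.300, 0.000) km/h.
Velocity relative to ground = (-32.558, -43.206) + (52.300, 0.000) = (19.742, -43.206) km/h.
Bearing = atan2(19.74, -43.21) = 155.44° clockwise from north.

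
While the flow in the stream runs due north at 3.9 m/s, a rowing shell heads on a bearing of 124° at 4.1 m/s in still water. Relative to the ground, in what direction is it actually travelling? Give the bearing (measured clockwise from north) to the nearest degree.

Taking east as x and north as y: velocity relative to the water = (3.399, -2.293) m/s; the water relative to ground = (0.000, 3.900) m/s.
Velocity relative to ground = (3.399, -2.293) + (0.000, 3.900) = (3.399, 1.607) m/s.
Bearing = atan2(3.40, 1.61) = 64.69° clockwise from north.

065°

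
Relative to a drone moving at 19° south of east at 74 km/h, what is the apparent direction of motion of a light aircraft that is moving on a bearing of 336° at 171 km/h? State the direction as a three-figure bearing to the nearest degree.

322°

Taking east as x and north as y: light aircraft velocity = (-69.552, 156.216) km/h; drone velocity = (69.968, -24.092) km/h.
Velocity of light aircraft relative to drone = (-69.552, 156.216) − (69.968, -24.092) = (-139.520, 180.308) km/h.
Bearing = atan2(-139.52, 180.31) = 322.27° clockwise from north.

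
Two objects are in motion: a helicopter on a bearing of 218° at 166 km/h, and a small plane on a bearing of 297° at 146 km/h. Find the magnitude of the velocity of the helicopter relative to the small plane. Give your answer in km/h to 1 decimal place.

Taking east as x and north as y: helicopter velocity = (-102.200, -130.810) km/h; small plane velocity = (-130.087, 66.283) km/h.
Velocity of helicopter relative to small plane = (-102.200, -130.810) − (-130.087, 66.283) = (27.887, -197.092) km/h.
Magnitude = |(27.887, -197.092)| = 199.056 km/h.

199.1 km/h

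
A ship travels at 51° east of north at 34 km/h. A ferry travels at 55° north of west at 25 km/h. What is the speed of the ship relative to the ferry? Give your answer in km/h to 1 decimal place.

40.8 km/h

Taking east as x and north as y: ship velocity = (26.423, 21.397) km/h; ferry velocity = (-14.339, 20.479) km/h.
Velocity of ship relative to ferry = (26.423, 21.397) − (-14.339, 20.479) = (40.762, 0.918) km/h.
Magnitude = |(40.762, 0.918)| = 40.773 km/h.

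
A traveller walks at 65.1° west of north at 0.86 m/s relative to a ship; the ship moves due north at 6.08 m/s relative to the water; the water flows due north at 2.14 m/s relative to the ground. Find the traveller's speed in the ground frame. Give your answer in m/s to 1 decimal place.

In east/north components (m/s): traveller relative to ship = (-0.780, 0.362); ship relative to water = (0.000, 6.080); water relative to ground = (0.000, 2.140).
Sum = (-0.780, 8.582) m/s.
Speed = |(-0.780, 8.582)| = 8.617 m/s.

8.6 m/s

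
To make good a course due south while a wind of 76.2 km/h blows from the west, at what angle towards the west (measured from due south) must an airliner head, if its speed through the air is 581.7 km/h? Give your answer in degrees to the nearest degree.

8°

The wind pushes perpendicular to the desired track; the heading must have a component into the wind equal to 76.2 km/h: 581.7 sin θ = 76.2.
sin θ = 0.1310, so θ = 7.527°.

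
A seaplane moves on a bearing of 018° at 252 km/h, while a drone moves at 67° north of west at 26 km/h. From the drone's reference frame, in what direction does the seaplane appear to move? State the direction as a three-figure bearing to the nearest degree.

022°

Taking east as x and north as y: seaplane velocity = (77.872, 239.666) km/h; drone velocity = (-10.159, 23.933) km/h.
Velocity of seaplane relative to drone = (77.872, 239.666) − (-10.159, 23.933) = (88.031, 215.733) km/h.
Bearing = atan2(88.03, 215.73) = 22.20° clockwise from north.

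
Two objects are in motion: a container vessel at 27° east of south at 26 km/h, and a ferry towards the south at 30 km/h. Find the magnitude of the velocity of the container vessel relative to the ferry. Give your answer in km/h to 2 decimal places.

Taking east as x and north as y: container vessel velocity = (11.804, -23.166) km/h; ferry velocity = (0.000, -30.000) km/h.
Velocity of container vessel relative to ferry = (11.804, -23.166) − (0.000, -30.000) = (11.804, 6.834) km/h.
Magnitude = |(11.804, 6.834)| = 13.639 km/h.

13.64 km/h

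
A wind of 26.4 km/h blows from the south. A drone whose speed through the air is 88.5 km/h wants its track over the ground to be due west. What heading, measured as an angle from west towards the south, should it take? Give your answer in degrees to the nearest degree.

The wind pushes perpendicular to the desired track; the heading must have a component into the wind equal to 26.4 km/h: 88.5 sin θ = 26.4.
sin θ = 0.2983, so θ = 17.356°.

17°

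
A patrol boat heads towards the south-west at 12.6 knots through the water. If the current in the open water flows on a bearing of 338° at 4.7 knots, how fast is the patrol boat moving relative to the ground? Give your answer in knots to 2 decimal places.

Taking east as x and north as y: velocity relative to the water = (-8.910, -8.910) knots; the water relative to ground = (-1.761, 4.358) knots.
Velocity relative to ground = (-8.910, -8.910) + (-1.761, 4.358) = (-10.670, -4.552) knots.
Speed = |(-10.670, -4.552)| = 11.601 knots.

11.60 knots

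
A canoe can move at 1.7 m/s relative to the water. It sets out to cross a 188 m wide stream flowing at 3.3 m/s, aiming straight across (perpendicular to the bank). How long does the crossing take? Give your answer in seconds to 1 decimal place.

110.6 s

The component of the canoe's velocity perpendicular to the bank is 1.7 m/s.
The current is parallel to the bank, so it does not affect the crossing time.
Time = 188 / 1.700 = 110.588 s.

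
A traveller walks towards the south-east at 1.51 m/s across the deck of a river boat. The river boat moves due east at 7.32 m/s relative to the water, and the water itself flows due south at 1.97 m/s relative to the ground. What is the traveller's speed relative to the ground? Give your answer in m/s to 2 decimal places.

In east/north components (m/s): traveller relative to river boat = (1.068, -1.068); river boat relative to water = (7.320, 0.000); water relative to ground = (0.000, -1.970).
Sum = (8.388, -3.038) m/s.
Speed = |(8.388, -3.038)| = 8.921 m/s.

8.92 m/s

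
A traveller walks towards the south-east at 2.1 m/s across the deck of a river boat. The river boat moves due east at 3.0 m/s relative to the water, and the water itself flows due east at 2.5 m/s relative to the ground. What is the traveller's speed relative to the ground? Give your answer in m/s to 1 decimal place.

In east/north components (m/s): traveller relative to river boat = (1.485, -1.485); river boat relative to water = (3.000, 0.000); water relative to ground = (2.500, 0.000).
Sum = (6.985, -1.485) m/s.
Speed = |(6.985, -1.485)| = 7.141 m/s.

7.1 m/s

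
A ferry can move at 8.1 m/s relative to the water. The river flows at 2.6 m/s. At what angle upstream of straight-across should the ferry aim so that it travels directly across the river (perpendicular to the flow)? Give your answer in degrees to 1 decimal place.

To cancel the current, the upstream component of the ferry's velocity must equal the flow: 8.1 sin θ = 2.6.
sin θ = 2.6 / 8.1 = 0.3210.
θ = arcsin(0.3210) = 18.723°.

18.7°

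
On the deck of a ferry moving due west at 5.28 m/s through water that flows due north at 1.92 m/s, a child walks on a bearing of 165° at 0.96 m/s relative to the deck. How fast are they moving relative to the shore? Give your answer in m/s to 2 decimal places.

5.13 m/s

In east/north components (m/s): child relative to ferry = (0.248, -0.927); ferry relative to water = (-5.280, 0.000); water relative to ground = (0.000, 1.920).
Sum = (-5.032, 0.993) m/s.
Speed = |(-5.032, 0.993)| = 5.129 m/s.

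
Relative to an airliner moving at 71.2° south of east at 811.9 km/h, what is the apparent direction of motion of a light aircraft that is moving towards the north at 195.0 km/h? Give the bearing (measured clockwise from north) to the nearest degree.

345°

Taking east as x and north as y: light aircraft velocity = (0.000, 195.000) km/h; airliner velocity = (261.648, -768.585) km/h.
Velocity of light aircraft relative to airliner = (0.000, 195.000) − (261.648, -768.585) = (-261.648, 963.585) km/h.
Bearing = atan2(-261.65, 963.58) = 344.81° clockwise from north.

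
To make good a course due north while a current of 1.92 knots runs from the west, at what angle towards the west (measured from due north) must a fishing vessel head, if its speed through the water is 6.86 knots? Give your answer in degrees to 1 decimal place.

The current pushes perpendicular to the desired track; the heading must have a component into the current equal to 1.92 knots: 6.86 sin θ = 1.92.
sin θ = 0.2799, so θ = 16.253°.

16.3°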